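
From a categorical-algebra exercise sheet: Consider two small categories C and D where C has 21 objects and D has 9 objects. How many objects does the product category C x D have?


The product category C x D has objects that are pairs (c, d).
Number of pairs = |Ob(C)| * |Ob(D)| = 21 * 9 = 189

189


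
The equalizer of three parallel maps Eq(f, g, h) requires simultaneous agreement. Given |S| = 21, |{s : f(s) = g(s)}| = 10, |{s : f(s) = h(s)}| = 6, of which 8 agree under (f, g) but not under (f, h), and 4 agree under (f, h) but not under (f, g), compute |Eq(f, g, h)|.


Eq(f, g, h) is the triple-agreement set: points in S where all three
maps take the same value. Using inclusion-exclusion on the pairwise data:
Pair (f, g) agrees on 10 points; pair (f, h) on 6 points.
Points agreeing under (f, g) but not (f, h) = 8; under (f, h) but not (f, g) = 4.
Triple-agreement = agreement-in-(f, g) minus points that agree under (f, g) but not (f, h):
|Eq(f, g, h)| = 10 - 8 = 2
(cross-check via (f, h): 6 - 4 = 2.)

2


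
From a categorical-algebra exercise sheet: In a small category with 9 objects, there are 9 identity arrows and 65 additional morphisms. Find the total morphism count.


Each object has an identity morphism, giving 9 identities.
Adding the 65 non-identity morphisms:
Total = 9 + 65 = 74

74


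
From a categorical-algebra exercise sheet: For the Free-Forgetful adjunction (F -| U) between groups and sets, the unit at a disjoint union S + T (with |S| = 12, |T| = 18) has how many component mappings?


The unit eta_X: X -> U(F(X)) of the Free-Forgetful adjunction
maps each element of X to a generator of F(X). For X = S + T (disjoint
union in Set), |S + T| = |S| + |T|.
Total mappings = 12 + 18 = 30.

30


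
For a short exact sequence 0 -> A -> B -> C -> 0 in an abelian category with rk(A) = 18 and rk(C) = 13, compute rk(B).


For a short exact sequence 0 -> A -> B -> C -> 0,
rank is additive: rank(B) = rank(A) + rank(C).
rank(B) = 18 + 13 = 31

31


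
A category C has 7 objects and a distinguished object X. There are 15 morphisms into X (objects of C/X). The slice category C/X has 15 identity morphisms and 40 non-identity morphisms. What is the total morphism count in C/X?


In the slice category C/X, objects are morphisms to X.
Identity morphisms: 15 (one per object of C/X).
Non-identity morphisms: 40.
Total = 15 + 40 = 55

55


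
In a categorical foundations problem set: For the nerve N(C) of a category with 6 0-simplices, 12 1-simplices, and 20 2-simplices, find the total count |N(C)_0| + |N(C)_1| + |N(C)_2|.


The 2-skeleton of the nerve N(C) consists of simplices in dimensions 0, 1, 2:
  |N(C)_0| = 6 (objects)
  |N(C)_1| = 12 (morphisms)
  |N(C)_2| = 20 (composable pairs)
Total = 6 + 12 + 20 = 38

38


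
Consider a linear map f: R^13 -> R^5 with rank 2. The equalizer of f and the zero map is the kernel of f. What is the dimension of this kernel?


The equalizer of f and the zero map is ker(f).
By the rank-nullity theorem: dim(ker(f)) = dim(domain) - rank(f).
dim(ker(f)) = 13 - 2 = 11

11


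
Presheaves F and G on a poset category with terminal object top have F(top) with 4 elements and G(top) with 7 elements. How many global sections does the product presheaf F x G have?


Global sections of a presheaf on a poset with terminal top satisfy
Gamma(H) ~ H(top). Presheaves admit pointwise products, so
(F x G)(top) = F(top) x G(top) (Cartesian product).
|Gamma(F x G)| = |F(top)| * |G(top)| = 4 * 7 = 28.

28


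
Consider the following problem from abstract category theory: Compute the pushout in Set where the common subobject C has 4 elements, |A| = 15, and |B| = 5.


The pushout A +_C B identifies the images of C in A and B.
|A +_C B| = |A| + |B| - |C| (for injections).
= 15 + 5 - 4 = 16

16


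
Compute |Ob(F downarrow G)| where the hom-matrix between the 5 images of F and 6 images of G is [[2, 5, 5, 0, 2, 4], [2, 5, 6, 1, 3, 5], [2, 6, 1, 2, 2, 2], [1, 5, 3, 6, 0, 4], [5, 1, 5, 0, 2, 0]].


Objects of (F downarrow G) are triples (a, b, h: F(a)->G(b)).
The count equals the sum of all entries in the hom-matrix.
sum(row 0) = 18
sum(row 1) = 22
sum(row 2) = 15
sum(row 3) = 19
sum(row 4) = 13
Grand total = 87

87


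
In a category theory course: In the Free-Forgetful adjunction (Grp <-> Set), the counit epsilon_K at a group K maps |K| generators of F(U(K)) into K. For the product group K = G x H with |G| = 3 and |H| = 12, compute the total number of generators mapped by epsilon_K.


The counit epsilon_K: F(U(K)) -> K of the Free-Forgetful adjunction
maps |K| generators of F(U(K)) into K. For K = G x H (the product group),
|G x H| = |G| * |H|.
Total generators mapped = 3 * 12 = 36.

36


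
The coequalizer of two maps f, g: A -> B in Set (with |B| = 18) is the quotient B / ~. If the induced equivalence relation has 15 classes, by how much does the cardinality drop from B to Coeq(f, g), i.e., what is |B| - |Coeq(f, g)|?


The coequalizer Coeq(f, g) = B / ~ has one element per equivalence class.
|B| = 18, |Coeq(f, g)| = 15.
|B| - |Coeq(f, g)| = 18 - 15 = 3.

3


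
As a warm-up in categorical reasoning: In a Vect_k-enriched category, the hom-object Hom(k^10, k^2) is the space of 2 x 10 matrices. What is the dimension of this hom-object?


In Vect-enriched categories, Hom(k^n, k^m) is the space of m x n matrices.
dim(Hom(k^10, k^2)) = 2 * 10 = 20

20


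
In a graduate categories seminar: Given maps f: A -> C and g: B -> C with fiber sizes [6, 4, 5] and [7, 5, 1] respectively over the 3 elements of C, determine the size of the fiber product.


The pullback A x_C B consists of pairs (a, b) with f(a) = g(b).
For each element c in C, the fiber product has |f^-1(c)| * |g^-1(c)| elements.
Summing over C: 6 * 7 + 4 * 5 + 5 * 1
= 42 + 20 + 5 = 67

67


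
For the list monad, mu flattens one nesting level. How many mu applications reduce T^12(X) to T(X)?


Each application of mu: T^2 -> T removes one layer of nesting.
Starting at depth 12 (i.e., T^12(X)), we need to reach T(X).
Number of mu applications = 12 - 1 = 11

11


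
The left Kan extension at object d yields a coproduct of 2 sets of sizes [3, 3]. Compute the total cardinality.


Pointwise, the left Kan extension (Lan_F H)(d) is the colimit, indexed
by the comma category (F downarrow d), of H composed with the
projection (F downarrow d) -> C. Here that colimit is given
as a coproduct (disjoint union) of sets, so its cardinality is the
sum of the sizes of the summands.
Coproduct of sets with sizes: 3 + 3
= 6

6


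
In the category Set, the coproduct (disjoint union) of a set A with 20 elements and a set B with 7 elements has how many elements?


In Set, the coproduct A + B is the disjoint union.
|A + B| = |A| + |B| = 20 + 7 = 27

27


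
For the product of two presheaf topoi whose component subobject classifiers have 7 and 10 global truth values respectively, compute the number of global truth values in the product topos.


In a product of presheaf topoi E_1 x E_2, the subobject classifier
is Omega = Omega_1 x Omega_2 (componentwise), so
|Omega(top)| = |Omega_1(top_1)| * |Omega_2(top_2)|.
= 7 * 10 = 70.

70


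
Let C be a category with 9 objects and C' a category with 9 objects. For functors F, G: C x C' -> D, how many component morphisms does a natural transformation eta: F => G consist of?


A natural transformation eta: F => G assigns one component morphism per
object of the domain category.
The domain is the product category C x C', so
|Ob(C x C')| = |Ob(C)| * |Ob(C')| = 9 * 9 = 81.
Therefore eta has 81 component morphisms.

81


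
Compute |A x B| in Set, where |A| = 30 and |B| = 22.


In Set, the product A x B is the Cartesian product.
By the universal property, |A x B| = |A| * |B|.
|A x B| = 30 * 22 = 660

660


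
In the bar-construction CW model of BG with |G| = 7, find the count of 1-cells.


In the bar-construction CW model of BG, the n-cells are indexed by
n-tuples [g_1|...|g_n] of non-identity elements of G (degenerate
simplices with some g_i = e do not contribute cells), so there are
(|G| - 1)^n n-cells.
For dim = 1 with |G| = 7:
cells = (7 - 1)^1 = 6^1 = 6

6


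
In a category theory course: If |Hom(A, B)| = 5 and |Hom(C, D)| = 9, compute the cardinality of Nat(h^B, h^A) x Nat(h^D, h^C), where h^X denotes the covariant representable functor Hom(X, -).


By the Yoneda lemma, Nat(h^B, h^A) is isomorphic to Hom(A, B),
so |Nat(h^B, h^A)| = |Hom(A, B)| and |Nat(h^D, h^C)| = |Hom(C, D)|.
|Hom(A, B)| = 5, |Hom(C, D)| = 9.
|Nat(h^B, h^A) x Nat(h^D, h^C)| = 5 * 9 = 45

45


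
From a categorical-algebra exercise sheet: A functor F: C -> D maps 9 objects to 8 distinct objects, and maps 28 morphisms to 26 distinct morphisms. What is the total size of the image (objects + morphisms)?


The image of F consists of distinct objects and distinct morphisms.
|Im(F)| on objects = 8
|Im(F)| on morphisms = 26
Total image cardinality = 8 + 26 = 34

34


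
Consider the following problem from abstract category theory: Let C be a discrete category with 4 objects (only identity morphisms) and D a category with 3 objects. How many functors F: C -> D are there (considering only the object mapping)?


A functor from a discrete category C to D is determined by
where each object maps. Each of the 4 objects of C can map
to any of the 3 objects of D independently.
Number of functors = 3^4 = 81

81


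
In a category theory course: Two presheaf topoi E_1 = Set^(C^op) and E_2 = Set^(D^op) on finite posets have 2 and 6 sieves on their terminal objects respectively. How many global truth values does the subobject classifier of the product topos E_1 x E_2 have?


In a product of presheaf topoi E_1 x E_2, the subobject classifier
is Omega = Omega_1 x Omega_2 (componentwise), so
|Omega(top)| = |Omega_1(top_1)| * |Omega_2(top_2)|.
= 2 * 6 = 12.

12


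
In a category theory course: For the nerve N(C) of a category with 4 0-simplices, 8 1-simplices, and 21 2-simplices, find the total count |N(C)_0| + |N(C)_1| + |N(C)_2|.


The 2-skeleton of the nerve N(C) consists of simplices in dimensions 0, 1, 2:
  |N(C)_0| = 4 (objects)
  |N(C)_1| = 8 (morphisms)
  |N(C)_2| = 21 (composable pairs)
Total = 4 + 8 + 21 = 33

33


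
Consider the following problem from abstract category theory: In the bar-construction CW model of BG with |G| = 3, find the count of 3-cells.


In the bar-construction CW model of BG, the n-cells are indexed by
n-tuples [g_1|...|g_n] of non-identity elements of G (degenerate
simplices with some g_i = e do not contribute cells), so there are
(|G| - 1)^n n-cells.
For dim = 3 with |G| = 3:
cells = (3 - 1)^3 = 2^3 = 8

8


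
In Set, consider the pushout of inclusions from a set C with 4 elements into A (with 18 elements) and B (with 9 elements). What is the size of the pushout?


The pushout A +_C B identifies the images of C in A and B.
|A +_C B| = |A| + |B| - |C| (for injections).
= 18 + 9 - 4 = 23

23


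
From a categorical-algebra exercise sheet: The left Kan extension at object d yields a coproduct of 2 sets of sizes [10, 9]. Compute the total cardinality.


Pointwise, the left Kan extension (Lan_F H)(d) is the colimit, indexed
by the comma category (F downarrow d), of H composed with the
projection (F downarrow d) -> C. Here that colimit is given
as a coproduct (disjoint union) of sets, so its cardinality is the
sum of the sizes of the summands.
Coproduct of sets with sizes: 10 + 9
= 19

19


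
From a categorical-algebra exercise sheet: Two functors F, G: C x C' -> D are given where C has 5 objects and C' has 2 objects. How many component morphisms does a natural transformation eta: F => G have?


A natural transformation eta: F => G assigns one component morphism per
object of the domain category.
The domain is the product category C x C', so
|Ob(C x C')| = |Ob(C)| * |Ob(C')| = 5 * 2 = 10.
Therefore eta has 10 component morphisms.

10


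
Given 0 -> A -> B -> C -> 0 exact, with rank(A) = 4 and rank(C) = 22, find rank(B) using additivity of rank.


For a short exact sequence 0 -> A -> B -> C -> 0,
rank is additive: rank(B) = rank(A) + rank(C).
rank(B) = 4 + 22 = 26

26


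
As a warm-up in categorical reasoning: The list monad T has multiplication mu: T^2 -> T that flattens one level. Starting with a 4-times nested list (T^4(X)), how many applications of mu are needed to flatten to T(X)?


Each application of mu: T^2 -> T removes one layer of nesting.
Starting at depth 4 (i.e., T^4(X)), we need to reach T(X).
Number of mu applications = 4 - 1 = 3

3


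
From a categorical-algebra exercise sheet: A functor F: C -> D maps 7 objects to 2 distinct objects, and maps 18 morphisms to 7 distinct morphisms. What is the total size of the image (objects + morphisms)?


The image of F consists of distinct objects and distinct morphisms.
|Im(F)| on objects = 2
|Im(F)| on morphisms = 7
Total image cardinality = 2 + 7 = 9

9


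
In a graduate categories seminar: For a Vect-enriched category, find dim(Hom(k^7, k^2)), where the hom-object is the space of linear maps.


In Vect-enriched categories, Hom(k^n, k^m) is the space of m x n matrices.
dim(Hom(k^7, k^2)) = 2 * 7 = 14

14


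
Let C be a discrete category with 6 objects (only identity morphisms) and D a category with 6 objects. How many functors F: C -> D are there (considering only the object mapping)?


A functor from a discrete category C to D is determined by
where each object maps. Each of the 6 objects of C can map
to any of the 6 objects of D independently.
Number of functors = 6^6 = 46656

46656


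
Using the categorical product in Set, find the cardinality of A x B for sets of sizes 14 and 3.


In Set, the product A x B is the Cartesian product.
By the universal property, |A x B| = |A| * |B|.
|A x B| = 14 * 3 = 42

42


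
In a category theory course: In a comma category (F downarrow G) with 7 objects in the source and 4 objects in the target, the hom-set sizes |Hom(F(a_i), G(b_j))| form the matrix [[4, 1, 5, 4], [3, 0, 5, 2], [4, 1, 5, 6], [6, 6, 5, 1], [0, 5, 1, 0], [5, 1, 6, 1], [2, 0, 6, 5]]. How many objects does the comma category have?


Objects of (F downarrow G) are triples (a, b, h: F(a)->G(b)).
The count equals the sum of all entries in the hom-matrix.
sum(row 0) = 14
sum(row 1) = 10
sum(row 2) = 16
sum(row 3) = 18
sum(row 4) = 6
sum(row 5) = 13
sum(row 6) = 13
Grand total = 90

90


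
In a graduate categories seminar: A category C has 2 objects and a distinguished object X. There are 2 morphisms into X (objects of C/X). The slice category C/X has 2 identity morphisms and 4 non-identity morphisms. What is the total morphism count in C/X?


In the slice category C/X, objects are morphisms to X.
Identity morphisms: 2 (one per object of C/X).
Non-identity morphisms: 4.
Total = 2 + 4 = 6

6


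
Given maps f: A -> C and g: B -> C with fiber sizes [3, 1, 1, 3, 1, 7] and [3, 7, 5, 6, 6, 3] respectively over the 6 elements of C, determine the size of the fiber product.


The pullback A x_C B consists of pairs (a, b) with f(a) = g(b).
For each element c in C, the fiber product has |f^-1(c)| * |g^-1(c)| elements.
Summing over C: 3 * 3 + 1 * 7 + 1 * 5 + 3 * 6 + 1 * 6 + 7 * 3
= 9 + 7 + 5 + 18 + 6 + 21 = 66

66


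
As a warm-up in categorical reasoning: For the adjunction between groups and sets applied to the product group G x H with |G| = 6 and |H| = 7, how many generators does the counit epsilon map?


The counit epsilon_K: F(U(K)) -> K of the Free-Forgetful adjunction
maps |K| generators of F(U(K)) into K. For K = G x H (the product group),
|G x H| = |G| * |H|.
Total generators mapped = 6 * 7 = 42.

42


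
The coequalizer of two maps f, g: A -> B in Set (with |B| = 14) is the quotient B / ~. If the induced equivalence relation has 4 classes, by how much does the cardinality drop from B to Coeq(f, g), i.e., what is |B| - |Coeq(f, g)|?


The coequalizer Coeq(f, g) = B / ~ has one element per equivalence class.
|B| = 14, |Coeq(f, g)| = 4.
|B| - |Coeq(f, g)| = 14 - 4 = 10.

10


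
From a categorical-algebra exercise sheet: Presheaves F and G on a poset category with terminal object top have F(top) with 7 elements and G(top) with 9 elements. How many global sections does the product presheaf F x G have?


Global sections of a presheaf on a poset with terminal top satisfy
Gamma(H) ~ H(top). Presheaves admit pointwise products, so
(F x G)(top) = F(top) x G(top) (Cartesian product).
|Gamma(F x G)| = |F(top)| * |G(top)| = 7 * 9 = 63.

63


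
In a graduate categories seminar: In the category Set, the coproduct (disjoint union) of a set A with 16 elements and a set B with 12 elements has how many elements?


In Set, the coproduct A + B is the disjoint union.
|A + B| = |A| + |B| = 16 + 12 = 28

28


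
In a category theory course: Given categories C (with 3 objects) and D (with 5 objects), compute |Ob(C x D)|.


The product category C x D has objects that are pairs (c, d).
Number of pairs = |Ob(C)| * |Ob(D)| = 3 * 5 = 15

15


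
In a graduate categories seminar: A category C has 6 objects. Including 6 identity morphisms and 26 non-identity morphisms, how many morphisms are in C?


Each object has an identity morphism, giving 6 identities.
Adding the 26 non-identity morphisms:
Total = 6 + 26 = 32

32


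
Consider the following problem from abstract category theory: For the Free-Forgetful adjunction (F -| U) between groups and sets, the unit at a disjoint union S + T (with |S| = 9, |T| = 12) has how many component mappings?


The unit eta_X: X -> U(F(X)) of the Free-Forgetful adjunction
maps each element of X to a generator of F(X). For X = S + T (disjoint
union in Set), |S + T| = |S| + |T|.
Total mappings = 9 + 12 = 21.

21


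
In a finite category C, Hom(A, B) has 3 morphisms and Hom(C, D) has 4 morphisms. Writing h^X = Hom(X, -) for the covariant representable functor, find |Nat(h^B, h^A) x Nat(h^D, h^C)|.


By the Yoneda lemma, Nat(h^B, h^A) is isomorphic to Hom(A, B),
so |Nat(h^B, h^A)| = |Hom(A, B)| and |Nat(h^D, h^C)| = |Hom(C, D)|.
|Hom(A, B)| = 3, |Hom(C, D)| = 4.
|Nat(h^B, h^A) x Nat(h^D, h^C)| = 3 * 4 = 12

12


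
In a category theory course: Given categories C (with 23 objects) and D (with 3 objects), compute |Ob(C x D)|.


The product category C x D has objects that are pairs (c, d).
Number of pairs = |Ob(C)| * |Ob(D)| = 23 * 3 = 69

69


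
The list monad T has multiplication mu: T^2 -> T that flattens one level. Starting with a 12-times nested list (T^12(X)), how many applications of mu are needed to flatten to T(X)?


Each application of mu: T^2 -> T removes one layer of nesting.
Starting at depth 12 (i.e., T^12(X)), we need to reach T(X).
Number of mu applications = 12 - 1 = 11

11


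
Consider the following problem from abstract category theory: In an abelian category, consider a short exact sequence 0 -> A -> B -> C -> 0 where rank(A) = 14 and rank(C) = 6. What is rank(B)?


For a short exact sequence 0 -> A -> B -> C -> 0,
rank is additive: rank(B) = rank(A) + rank(C).
rank(B) = 14 + 6 = 20

20


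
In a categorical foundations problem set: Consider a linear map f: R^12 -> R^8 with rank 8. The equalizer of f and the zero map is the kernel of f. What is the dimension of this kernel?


The equalizer of f and the zero map is ker(f).
By the rank-nullity theorem: dim(ker(f)) = dim(domain) - rank(f).
dim(ker(f)) = 12 - 8 = 4

4


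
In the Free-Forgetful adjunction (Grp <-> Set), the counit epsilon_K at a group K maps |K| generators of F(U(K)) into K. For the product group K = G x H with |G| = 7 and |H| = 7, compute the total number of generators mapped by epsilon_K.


The counit epsilon_K: F(U(K)) -> K of the Free-Forgetful adjunction
maps |K| generators of F(U(K)) into K. For K = G x H (the product group),
|G x H| = |G| * |H|.
Total generators mapped = 7 * 7 = 49.

49


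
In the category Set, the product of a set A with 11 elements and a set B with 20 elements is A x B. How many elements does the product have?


In Set, the product A x B is the Cartesian product.
By the universal property, |A x B| = |A| * |B|.
|A x B| = 11 * 20 = 220

220


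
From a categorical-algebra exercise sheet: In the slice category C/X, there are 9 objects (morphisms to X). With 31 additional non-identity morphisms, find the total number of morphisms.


In the slice category C/X, objects are morphisms to X.
Identity morphisms: 9 (one per object of C/X).
Non-identity morphisms: 31.
Total = 9 + 31 = 40

40


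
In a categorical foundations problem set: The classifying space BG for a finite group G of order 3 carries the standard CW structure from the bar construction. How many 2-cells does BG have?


In the bar-construction CW model of BG, the n-cells are indexed by
n-tuples [g_1|...|g_n] of non-identity elements of G (degenerate
simplices with some g_i = e do not contribute cells), so there are
(|G| - 1)^n n-cells.
For dim = 2 with |G| = 3:
cells = (3 - 1)^2 = 2^2 = 4

4


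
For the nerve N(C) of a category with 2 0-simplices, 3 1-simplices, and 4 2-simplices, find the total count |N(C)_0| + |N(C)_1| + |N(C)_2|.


The 2-skeleton of the nerve N(C) consists of simplices in dimensions 0, 1, 2:
  |N(C)_0| = 2 (objects)
  |N(C)_1| = 3 (morphisms)
  |N(C)_2| = 4 (composable pairs)
Total = 2 + 3 + 4 = 9

9


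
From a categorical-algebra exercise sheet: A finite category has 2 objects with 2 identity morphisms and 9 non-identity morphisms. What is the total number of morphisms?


Each object has an identity morphism, giving 2 identities.
Adding the 9 non-identity morphisms:
Total = 2 + 9 = 11

11


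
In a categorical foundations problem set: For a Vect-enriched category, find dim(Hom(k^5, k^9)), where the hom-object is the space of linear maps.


In Vect-enriched categories, Hom(k^n, k^m) is the space of m x n matrices.
dim(Hom(k^5, k^9)) = 9 * 5 = 45

45


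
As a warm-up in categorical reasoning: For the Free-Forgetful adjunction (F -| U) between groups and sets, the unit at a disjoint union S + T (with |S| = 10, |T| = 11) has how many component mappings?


The unit eta_X: X -> U(F(X)) of the Free-Forgetful adjunction
maps each element of X to a generator of F(X). For X = S + T (disjoint
union in Set), |S + T| = |S| + |T|.
Total mappings = 10 + 11 = 21.

21


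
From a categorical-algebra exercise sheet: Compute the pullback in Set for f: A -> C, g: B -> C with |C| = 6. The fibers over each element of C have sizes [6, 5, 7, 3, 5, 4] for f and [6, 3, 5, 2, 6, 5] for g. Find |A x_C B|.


The pullback A x_C B consists of pairs (a, b) with f(a) = g(b).
For each element c in C, the fiber product has |f^-1(c)| * |g^-1(c)| elements.
Summing over C: 6 * 6 + 5 * 3 + 7 * 5 + 3 * 2 + 5 * 6 + 4 * 5
= 36 + 15 + 35 + 6 + 30 + 20 = 142

142


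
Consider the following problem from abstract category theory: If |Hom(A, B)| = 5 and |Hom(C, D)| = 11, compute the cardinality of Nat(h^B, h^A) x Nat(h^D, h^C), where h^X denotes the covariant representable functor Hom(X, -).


By the Yoneda lemma, Nat(h^B, h^A) is isomorphic to Hom(A, B),
so |Nat(h^B, h^A)| = |Hom(A, B)| and |Nat(h^D, h^C)| = |Hom(C, D)|.
|Hom(A, B)| = 5, |Hom(C, D)| = 11.
|Nat(h^B, h^A) x Nat(h^D, h^C)| = 5 * 11 = 55

55


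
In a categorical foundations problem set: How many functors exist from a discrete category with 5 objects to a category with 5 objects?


A functor from a discrete category C to D is determined by
where each object maps. Each of the 5 objects of C can map
to any of the 5 objects of D independently.
Number of functors = 5^5 = 3125

3125


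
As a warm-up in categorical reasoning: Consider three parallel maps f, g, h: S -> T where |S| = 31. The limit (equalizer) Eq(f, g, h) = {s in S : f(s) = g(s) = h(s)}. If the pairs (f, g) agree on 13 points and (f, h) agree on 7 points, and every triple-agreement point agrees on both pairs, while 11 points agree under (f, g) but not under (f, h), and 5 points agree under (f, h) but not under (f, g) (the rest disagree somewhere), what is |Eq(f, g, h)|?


Eq(f, g, h) is the triple-agreement set: points in S where all three
maps take the same value. Using inclusion-exclusion on the pairwise data:
Pair (f, g) agrees on 13 points; pair (f, h) on 7 points.
Points agreeing under (f, g) but not (f, h) = 11; under (f, h) but not (f, g) = 5.
Triple-agreement = agreement-in-(f, g) minus points that agree under (f, g) but not (f, h):
|Eq(f, g, h)| = 13 - 11 = 2
(cross-check via (f, h): 7 - 5 = 2.)

2


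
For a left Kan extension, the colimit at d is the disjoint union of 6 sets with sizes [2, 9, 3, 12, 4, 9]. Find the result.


Pointwise, the left Kan extension (Lan_F H)(d) is the colimit, indexed
by the comma category (F downarrow d), of H composed with the
projection (F downarrow d) -> C. Here that colimit is given
as a coproduct (disjoint union) of sets, so its cardinality is the
sum of the sizes of the summands.
Coproduct of sets with sizes: 2 + 9 + 3 + 12 + 4 + 9
= 39

39


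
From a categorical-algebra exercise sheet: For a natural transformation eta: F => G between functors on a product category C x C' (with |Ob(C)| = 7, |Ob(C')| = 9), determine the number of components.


A natural transformation eta: F => G assigns one component morphism per
object of the domain category.
The domain is the product category C x C', so
|Ob(C x C')| = |Ob(C)| * |Ob(C')| = 7 * 9 = 63.
Therefore eta has 63 component morphisms.

63


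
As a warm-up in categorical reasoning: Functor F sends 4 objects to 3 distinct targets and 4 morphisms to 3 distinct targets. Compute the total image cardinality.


The image of F consists of distinct objects and distinct morphisms.
|Im(F)| on objects = 3
|Im(F)| on morphisms = 3
Total image cardinality = 3 + 3 = 6

6


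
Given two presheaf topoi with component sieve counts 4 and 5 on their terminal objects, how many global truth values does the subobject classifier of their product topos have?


In a product of presheaf topoi E_1 x E_2, the subobject classifier
is Omega = Omega_1 x Omega_2 (componentwise), so
|Omega(top)| = |Omega_1(top_1)| * |Omega_2(top_2)|.
= 4 * 5 = 20.

20


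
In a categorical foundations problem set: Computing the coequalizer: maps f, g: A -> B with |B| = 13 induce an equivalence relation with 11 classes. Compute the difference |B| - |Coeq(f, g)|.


The coequalizer Coeq(f, g) = B / ~ has one element per equivalence class.
|B| = 13, |Coeq(f, g)| = 11.
|B| - |Coeq(f, g)| = 13 - 11 = 2.

2


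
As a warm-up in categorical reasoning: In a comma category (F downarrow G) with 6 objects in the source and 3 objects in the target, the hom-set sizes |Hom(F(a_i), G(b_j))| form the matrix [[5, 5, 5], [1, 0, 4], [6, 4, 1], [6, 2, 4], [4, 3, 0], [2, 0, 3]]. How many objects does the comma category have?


Objects of (F downarrow G) are triples (a, b, h: F(a)->G(b)).
The count equals the sum of all entries in the hom-matrix.
sum(row 0) = 15
sum(row 1) = 5
sum(row 2) = 11
sum(row 3) = 12
sum(row 4) = 7
sum(row 5) = 5
Grand total = 55

55


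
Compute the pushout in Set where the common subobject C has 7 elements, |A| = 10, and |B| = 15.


The pushout A +_C B identifies the images of C in A and B.
|A +_C B| = |A| + |B| - |C| (for injections).
= 10 + 15 - 7 = 18

18


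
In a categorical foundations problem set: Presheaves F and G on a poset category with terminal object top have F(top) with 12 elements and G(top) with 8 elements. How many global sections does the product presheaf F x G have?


Global sections of a presheaf on a poset with terminal top satisfy
Gamma(H) ~ H(top). Presheaves admit pointwise products, so
(F x G)(top) = F(top) x G(top) (Cartesian product).
|Gamma(F x G)| = |F(top)| * |G(top)| = 12 * 8 = 96.

96


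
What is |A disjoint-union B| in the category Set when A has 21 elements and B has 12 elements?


In Set, the coproduct A + B is the disjoint union.
|A + B| = |A| + |B| = 21 + 12 = 33

33


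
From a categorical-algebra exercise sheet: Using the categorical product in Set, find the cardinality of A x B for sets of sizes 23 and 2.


In Set, the product A x B is the Cartesian product.
By the universal property, |A x B| = |A| * |B|.
|A x B| = 23 * 2 = 46

46


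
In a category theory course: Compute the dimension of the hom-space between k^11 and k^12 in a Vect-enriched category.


In Vect-enriched categories, Hom(k^n, k^m) is the space of m x n matrices.
dim(Hom(k^11, k^12)) = 12 * 11 = 132

132


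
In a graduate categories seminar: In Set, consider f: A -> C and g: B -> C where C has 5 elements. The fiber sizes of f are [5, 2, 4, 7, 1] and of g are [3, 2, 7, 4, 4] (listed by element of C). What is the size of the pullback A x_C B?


The pullback A x_C B consists of pairs (a, b) with f(a) = g(b).
For each element c in C, the fiber product has |f^-1(c)| * |g^-1(c)| elements.
Summing over C: 5 * 3 + 2 * 2 + 4 * 7 + 7 * 4 + 1 * 4
= 15 + 4 + 28 + 28 + 4 = 79

79


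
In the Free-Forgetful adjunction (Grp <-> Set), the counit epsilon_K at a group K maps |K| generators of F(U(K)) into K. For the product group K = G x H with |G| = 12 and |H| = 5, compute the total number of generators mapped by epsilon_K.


The counit epsilon_K: F(U(K)) -> K of the Free-Forgetful adjunction
maps |K| generators of F(U(K)) into K. For K = G x H (the product group),
|G x H| = |G| * |H|.
Total generators mapped = 12 * 5 = 60.

60


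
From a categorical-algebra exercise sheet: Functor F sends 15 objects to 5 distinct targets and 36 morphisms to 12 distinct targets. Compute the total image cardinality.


The image of F consists of distinct objects and distinct morphisms.
|Im(F)| on objects = 5
|Im(F)| on morphisms = 12
Total image cardinality = 5 + 12 = 17

17


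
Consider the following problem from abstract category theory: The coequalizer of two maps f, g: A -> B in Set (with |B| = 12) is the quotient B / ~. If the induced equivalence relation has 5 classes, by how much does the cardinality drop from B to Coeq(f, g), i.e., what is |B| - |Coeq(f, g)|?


The coequalizer Coeq(f, g) = B / ~ has one element per equivalence class.
|B| = 12, |Coeq(f, g)| = 5.
|B| - |Coeq(f, g)| = 12 - 5 = 7.

7


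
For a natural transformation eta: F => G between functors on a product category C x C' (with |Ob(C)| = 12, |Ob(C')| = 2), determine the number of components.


A natural transformation eta: F => G assigns one component morphism per
object of the domain category.
The domain is the product category C x C', so
|Ob(C x C')| = |Ob(C)| * |Ob(C')| = 12 * 2 = 24.
Therefore eta has 24 component morphisms.

24


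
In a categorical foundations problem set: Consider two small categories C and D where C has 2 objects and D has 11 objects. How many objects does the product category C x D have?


The product category C x D has objects that are pairs (c, d).
Number of pairs = |Ob(C)| * |Ob(D)| = 2 * 11 = 22

22


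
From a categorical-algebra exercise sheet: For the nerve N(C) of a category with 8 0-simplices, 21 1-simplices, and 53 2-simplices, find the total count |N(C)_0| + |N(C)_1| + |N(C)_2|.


The 2-skeleton of the nerve N(C) consists of simplices in dimensions 0, 1, 2:
  |N(C)_0| = 8 (objects)
  |N(C)_1| = 21 (morphisms)
  |N(C)_2| = 53 (composable pairs)
Total = 8 + 21 + 53 = 82

82


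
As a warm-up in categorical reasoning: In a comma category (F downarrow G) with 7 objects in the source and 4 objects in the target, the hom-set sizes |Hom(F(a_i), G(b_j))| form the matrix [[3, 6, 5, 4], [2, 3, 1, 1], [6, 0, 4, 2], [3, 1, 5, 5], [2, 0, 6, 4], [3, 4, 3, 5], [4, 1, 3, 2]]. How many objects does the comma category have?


Objects of (F downarrow G) are triples (a, b, h: F(a)->G(b)).
The count equals the sum of all entries in the hom-matrix.
sum(row 0) = 18
sum(row 1) = 7
sum(row 2) = 12
sum(row 3) = 14
sum(row 4) = 12
sum(row 5) = 15
sum(row 6) = 10
Grand total = 88

88


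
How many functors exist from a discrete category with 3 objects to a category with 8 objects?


A functor from a discrete category C to D is determined by
where each object maps. Each of the 3 objects of C can map
to any of the 8 objects of D independently.
Number of functors = 8^3 = 512

512


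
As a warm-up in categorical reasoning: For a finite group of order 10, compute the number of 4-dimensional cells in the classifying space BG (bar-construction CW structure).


In the bar-construction CW model of BG, the n-cells are indexed by
n-tuples [g_1|...|g_n] of non-identity elements of G (degenerate
simplices with some g_i = e do not contribute cells), so there are
(|G| - 1)^n n-cells.
For dim = 4 with |G| = 10:
cells = (10 - 1)^4 = 9^4 = 6561

6561


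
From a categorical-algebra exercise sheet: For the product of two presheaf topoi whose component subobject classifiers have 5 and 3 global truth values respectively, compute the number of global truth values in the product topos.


In a product of presheaf topoi E_1 x E_2, the subobject classifier
is Omega = Omega_1 x Omega_2 (componentwise), so
|Omega(top)| = |Omega_1(top_1)| * |Omega_2(top_2)|.
= 5 * 3 = 15.

15


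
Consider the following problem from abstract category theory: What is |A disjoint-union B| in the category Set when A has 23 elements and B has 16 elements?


In Set, the coproduct A + B is the disjoint union.
|A + B| = |A| + |B| = 23 + 16 = 39

39


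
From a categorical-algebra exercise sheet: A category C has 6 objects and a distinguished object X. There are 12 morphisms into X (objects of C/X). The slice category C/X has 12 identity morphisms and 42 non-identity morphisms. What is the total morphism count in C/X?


In the slice category C/X, objects are morphisms to X.
Identity morphisms: 12 (one per object of C/X).
Non-identity morphisms: 42.
Total = 12 + 42 = 54

54


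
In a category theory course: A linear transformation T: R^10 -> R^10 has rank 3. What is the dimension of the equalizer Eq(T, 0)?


The equalizer of f and the zero map is ker(f).
By the rank-nullity theorem: dim(ker(f)) = dim(domain) - rank(f).
dim(ker(f)) = 10 - 3 = 7

7


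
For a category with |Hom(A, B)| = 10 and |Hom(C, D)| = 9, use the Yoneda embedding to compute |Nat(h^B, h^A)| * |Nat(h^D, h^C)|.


By the Yoneda lemma, Nat(h^B, h^A) is isomorphic to Hom(A, B),
so |Nat(h^B, h^A)| = |Hom(A, B)| and |Nat(h^D, h^C)| = |Hom(C, D)|.
|Hom(A, B)| = 10, |Hom(C, D)| = 9.
|Nat(h^B, h^A) x Nat(h^D, h^C)| = 10 * 9 = 90

90


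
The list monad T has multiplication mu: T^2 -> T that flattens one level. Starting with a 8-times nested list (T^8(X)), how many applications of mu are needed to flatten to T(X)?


Each application of mu: T^2 -> T removes one layer of nesting.
Starting at depth 8 (i.e., T^8(X)), we need to reach T(X).
Number of mu applications = 8 - 1 = 7

7


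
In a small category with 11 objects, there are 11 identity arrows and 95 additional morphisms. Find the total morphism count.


Each object has an identity morphism, giving 11 identities.
Adding the 95 non-identity morphisms:
Total = 11 + 95 = 106

106


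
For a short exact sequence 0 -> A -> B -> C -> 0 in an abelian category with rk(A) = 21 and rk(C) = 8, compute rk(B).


For a short exact sequence 0 -> A -> B -> C -> 0,
rank is additive: rank(B) = rank(A) + rank(C).
rank(B) = 21 + 8 = 29

29


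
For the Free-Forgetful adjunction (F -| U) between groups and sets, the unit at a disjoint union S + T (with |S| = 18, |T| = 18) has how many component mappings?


The unit eta_X: X -> U(F(X)) of the Free-Forgetful adjunction
maps each element of X to a generator of F(X). For X = S + T (disjoint
union in Set), |S + T| = |S| + |T|.
Total mappings = 18 + 18 = 36.

36


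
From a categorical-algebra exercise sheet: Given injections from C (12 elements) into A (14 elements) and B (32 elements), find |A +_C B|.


The pushout A +_C B identifies the images of C in A and B.
|A +_C B| = |A| + |B| - |C| (for injections).
= 14 + 32 - 12 = 34

34


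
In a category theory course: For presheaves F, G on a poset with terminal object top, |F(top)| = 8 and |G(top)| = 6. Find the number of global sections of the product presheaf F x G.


Global sections of a presheaf on a poset with terminal top satisfy
Gamma(H) ~ H(top). Presheaves admit pointwise products, so
(F x G)(top) = F(top) x G(top) (Cartesian product).
|Gamma(F x G)| = |F(top)| * |G(top)| = 8 * 6 = 48.

48


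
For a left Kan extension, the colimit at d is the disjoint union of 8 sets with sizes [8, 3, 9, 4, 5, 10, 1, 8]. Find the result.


Pointwise, the left Kan extension (Lan_F H)(d) is the colimit, indexed
by the comma category (F downarrow d), of H composed with the
projection (F downarrow d) -> C. Here that colimit is given
as a coproduct (disjoint union) of sets, so its cardinality is the
sum of the sizes of the summands.
Coproduct of sets with sizes: 8 + 3 + 9 + 4 + 5 + 10 + 1 + 8
= 48

48


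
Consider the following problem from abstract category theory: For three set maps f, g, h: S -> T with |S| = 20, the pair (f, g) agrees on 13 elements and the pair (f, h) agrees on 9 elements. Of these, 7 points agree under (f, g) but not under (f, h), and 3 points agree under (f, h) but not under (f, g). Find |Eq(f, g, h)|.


Eq(f, g, h) is the triple-agreement set: points in S where all three
maps take the same value. Using inclusion-exclusion on the pairwise data:
Pair (f, g) agrees on 13 points; pair (f, h) on 9 points.
Points agreeing under (f, g) but not (f, h) = 7; under (f, h) but not (f, g) = 3.
Triple-agreement = agreement-in-(f, g) minus points that agree under (f, g) but not (f, h):
|Eq(f, g, h)| = 13 - 7 = 6
(cross-check via (f, h): 9 - 3 = 6.)

6


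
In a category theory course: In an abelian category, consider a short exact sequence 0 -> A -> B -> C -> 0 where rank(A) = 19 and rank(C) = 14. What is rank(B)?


For a short exact sequence 0 -> A -> B -> C -> 0,
rank is additive: rank(B) = rank(A) + rank(C).
rank(B) = 19 + 14 = 33

33


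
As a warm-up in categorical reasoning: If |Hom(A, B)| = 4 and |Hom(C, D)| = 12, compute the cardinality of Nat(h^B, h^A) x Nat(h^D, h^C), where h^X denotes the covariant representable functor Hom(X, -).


By the Yoneda lemma, Nat(h^B, h^A) is isomorphic to Hom(A, B),
so |Nat(h^B, h^A)| = |Hom(A, B)| and |Nat(h^D, h^C)| = |Hom(C, D)|.
|Hom(A, B)| = 4, |Hom(C, D)| = 12.
|Nat(h^B, h^A) x Nat(h^D, h^C)| = 4 * 12 = 48

48


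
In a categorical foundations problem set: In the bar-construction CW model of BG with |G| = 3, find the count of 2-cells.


In the bar-construction CW model of BG, the n-cells are indexed by
n-tuples [g_1|...|g_n] of non-identity elements of G (degenerate
simplices with some g_i = e do not contribute cells), so there are
(|G| - 1)^n n-cells.
For dim = 2 with |G| = 3:
cells = (3 - 1)^2 = 2^2 = 4

4


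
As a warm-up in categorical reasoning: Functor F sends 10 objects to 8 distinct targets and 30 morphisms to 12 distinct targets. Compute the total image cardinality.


The image of F consists of distinct objects and distinct morphisms.
|Im(F)| on objects = 8
|Im(F)| on morphisms = 12
Total image cardinality = 8 + 12 = 20

20


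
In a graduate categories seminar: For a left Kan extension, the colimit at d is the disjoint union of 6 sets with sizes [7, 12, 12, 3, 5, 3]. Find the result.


Pointwise, the left Kan extension (Lan_F H)(d) is the colimit, indexed
by the comma category (F downarrow d), of H composed with the
projection (F downarrow d) -> C. Here that colimit is given
as a coproduct (disjoint union) of sets, so its cardinality is the
sum of the sizes of the summands.
Coproduct of sets with sizes: 7 + 12 + 12 + 3 + 5 + 3
= 42

42


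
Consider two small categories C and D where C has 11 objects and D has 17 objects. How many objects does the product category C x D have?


The product category C x D has objects that are pairs (c, d).
Number of pairs = |Ob(C)| * |Ob(D)| = 11 * 17 = 187

187


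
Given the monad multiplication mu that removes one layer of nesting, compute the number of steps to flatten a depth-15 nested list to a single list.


Each application of mu: T^2 -> T removes one layer of nesting.
Starting at depth 15 (i.e., T^15(X)), we need to reach T(X).
Number of mu applications = 15 - 1 = 14

14
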